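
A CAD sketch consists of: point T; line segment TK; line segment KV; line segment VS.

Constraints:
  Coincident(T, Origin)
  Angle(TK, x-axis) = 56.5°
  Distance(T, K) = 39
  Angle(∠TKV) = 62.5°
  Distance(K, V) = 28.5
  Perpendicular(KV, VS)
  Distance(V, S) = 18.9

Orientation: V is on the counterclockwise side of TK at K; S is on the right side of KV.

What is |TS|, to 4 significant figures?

54.51

∠TKV = 62.5°, so KV runs at 56.5° + (180° − 62.5°) = 174.0° from the x-axis; with |KV| = 28.5, V = K + 28.5·(cos 174.0°, sin 174.0°) = (-6.818, 35.50). KV is perpendicular to VS; with |VS| = 18.9 on the right of KV, S = V + 18.9·(0.1045, 0.9945) = (-4.843, 54.30). Then |TS| = |S − T| = 54.51.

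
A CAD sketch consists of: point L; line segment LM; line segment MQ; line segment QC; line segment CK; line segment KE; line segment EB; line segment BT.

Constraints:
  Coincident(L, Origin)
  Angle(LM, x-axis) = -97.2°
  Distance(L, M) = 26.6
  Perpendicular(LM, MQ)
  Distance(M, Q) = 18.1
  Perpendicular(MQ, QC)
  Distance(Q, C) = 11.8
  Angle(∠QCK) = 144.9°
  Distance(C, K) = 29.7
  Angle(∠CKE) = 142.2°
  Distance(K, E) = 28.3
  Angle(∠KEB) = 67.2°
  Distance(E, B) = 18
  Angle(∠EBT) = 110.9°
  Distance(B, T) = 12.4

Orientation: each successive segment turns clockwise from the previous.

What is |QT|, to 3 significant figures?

38.3

L is at the origin; LM runs at -97.2° with length 26.6, so M = (-3.33, -26.4). The perpendicularity gives MQ at right angles to LM, so MQ runs at 173°; with |MQ| = 18.1, Q = (-21.3, -24.1). MQ ⟂ QC, so QC runs at 82.8°; with |QC| = 11.8, C = (-19.8, -12.4). ∠QCK = 144.9° gives CK at 47.7° from the x-axis; with |CK| = 29.7, K = (0.176, 9.55). ∠CKE = 142.2° gives KE at 9.90° from the x-axis; with |KE| = 28.3, E = (28.1, 14.4). ∠KEB = 67.2° gives EB at -103° from the x-axis; with |EB| = 18.0, B = (24.0, -3.13). ∠EBT = 110.9° gives BT at -172° from the x-axis; with |BT| = 12.4, T = (11.8, -4.85). Then |QT| = |T − Q| = 38.3.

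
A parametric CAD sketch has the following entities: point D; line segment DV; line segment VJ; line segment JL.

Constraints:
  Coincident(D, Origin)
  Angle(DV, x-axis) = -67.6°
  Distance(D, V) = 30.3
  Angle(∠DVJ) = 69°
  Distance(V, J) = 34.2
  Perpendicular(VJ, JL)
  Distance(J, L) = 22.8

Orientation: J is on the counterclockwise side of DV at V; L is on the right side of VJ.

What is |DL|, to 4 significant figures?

56.17

D is at the origin; DV runs at -67.6° with length 30.3, so V = 30.3·(cos -67.6°, sin -67.6°) = (11.55, -28.01). ∠DVJ = 69.0°, so VJ runs at -67.6° + (180° − 69.0°) = 43.40° from the x-axis; with |VJ| = 34.2, J = V + 34.2·(cos 43.40°, sin 43.40°) = (36.40, -4.515). VJ ⟂ JL; with |JL| = 22.8 on the right of VJ, L = J + 22.8·(0.6871, -0.7266) = (52.06, -21.08). Then |DL| = |L − D| = 56.17.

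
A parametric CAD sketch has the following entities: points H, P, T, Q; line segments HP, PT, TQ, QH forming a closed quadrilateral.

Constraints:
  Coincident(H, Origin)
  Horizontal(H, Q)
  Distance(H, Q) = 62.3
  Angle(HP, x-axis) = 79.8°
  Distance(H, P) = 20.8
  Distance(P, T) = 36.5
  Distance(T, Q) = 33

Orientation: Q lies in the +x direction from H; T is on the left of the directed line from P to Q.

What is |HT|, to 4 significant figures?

46.79

H is at the origin; H and Q share the same y with |HQ| = 62.3 and Q in +x, so Q = (62.3, 0). HP runs at 79.8° with |HP| = 20.8, so P = (3.683, 20.47). T is determined by |PT| = 36.5 and |TQ| = 33.0 together: it lies at the intersection of circle(P, 36.5) and circle(Q, 33.0). With |PQ| = 62.09, the foot of the radical line on PQ is 33.00 from P and the perpendicular offset is √(36.5² − 33.00²) = 15.59. Taking the left-of-PQ solution: T = (39.98, 24.31).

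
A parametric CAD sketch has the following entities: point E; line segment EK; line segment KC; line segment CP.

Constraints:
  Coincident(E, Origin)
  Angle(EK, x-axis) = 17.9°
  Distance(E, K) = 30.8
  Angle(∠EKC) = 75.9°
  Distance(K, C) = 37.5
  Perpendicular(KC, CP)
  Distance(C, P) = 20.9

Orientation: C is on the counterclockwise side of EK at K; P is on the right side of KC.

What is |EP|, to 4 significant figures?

58.97

E is at the origin; EK runs at 17.9° with length 30.8, so K = 30.8·(cos 17.9°, sin 17.9°) = (29.31, 9.467). ∠EKC = 75.9°, so KC runs at 17.9° + (180° − 75.9°) = 122.0° from the x-axis; with |KC| = 37.5, C = K + 37.5·(cos 122.0°, sin 122.0°) = (9.437, 41.27). The perpendicularity gives CP at right angles to KC; with |CP| = 20.9 on the right of KC, P = C + 20.9·(0.8480, 0.5299) = (27.16, 52.34). Then |EP| = |P − E| = 58.97.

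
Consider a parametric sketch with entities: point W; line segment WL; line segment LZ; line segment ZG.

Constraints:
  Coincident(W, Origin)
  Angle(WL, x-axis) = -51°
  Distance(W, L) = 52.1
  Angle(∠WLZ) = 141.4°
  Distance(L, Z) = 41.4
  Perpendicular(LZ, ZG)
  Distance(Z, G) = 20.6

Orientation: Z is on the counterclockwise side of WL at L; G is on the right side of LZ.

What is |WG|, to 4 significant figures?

97.79

W is at the origin; WL runs at -51.0° with length 52.1, so L = 52.1·(cos -51.0°, sin -51.0°) = (32.79, -40.49). ∠WLZ = 141.4°, so LZ runs at -51.0° + (180° − 141.4°) = -12.40° from the x-axis; with |LZ| = 41.4, Z = L + 41.4·(cos -12.40°, sin -12.40°) = (73.22, -49.38). LZ is perpendicular to ZG; with |ZG| = 20.6 on the right of LZ, G = Z + 20.6·(-0.2147, -0.9767) = (68.80, -69.50). Then |WG| = |G − W| = 97.79.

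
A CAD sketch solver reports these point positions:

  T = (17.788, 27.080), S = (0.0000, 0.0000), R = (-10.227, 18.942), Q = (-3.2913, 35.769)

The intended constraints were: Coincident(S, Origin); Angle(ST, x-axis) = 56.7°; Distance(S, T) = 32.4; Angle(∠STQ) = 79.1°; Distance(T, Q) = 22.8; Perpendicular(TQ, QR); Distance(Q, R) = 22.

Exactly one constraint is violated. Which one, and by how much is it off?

Distance(Q, R) = 22 — off by 3.80.

S = (0.00, 0.00) ✓; ST at 56.70° ✓; |ST| = 32.40 ✓; ∠STQ = 79.10° ✓; |TQ| = 22.80 ✓; ∠(TQ, QR) = 90.00° ✓; |QR| = 18.20 ✗.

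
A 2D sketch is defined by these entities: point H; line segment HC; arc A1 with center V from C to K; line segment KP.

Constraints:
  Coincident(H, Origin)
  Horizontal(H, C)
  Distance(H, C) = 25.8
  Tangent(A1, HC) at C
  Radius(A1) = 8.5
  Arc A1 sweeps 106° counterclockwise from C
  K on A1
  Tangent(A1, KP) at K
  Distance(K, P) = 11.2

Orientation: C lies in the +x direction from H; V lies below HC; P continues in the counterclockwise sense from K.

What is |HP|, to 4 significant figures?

29.94

On A1, C sits at bearing 90° from V; a 106° counterclockwise sweep puts K at bearing 196°, so K = V + 8.5·(cos 196°, sin 196°) = (17.63, -10.84). A1 meets KP tangentially, so VK is at right angles to KP, so KP runs along (−sin 196°, cos 196°); with |KP| = 11.2, P = (20.72, -21.61). Then |HP| = |P − H| = 29.94.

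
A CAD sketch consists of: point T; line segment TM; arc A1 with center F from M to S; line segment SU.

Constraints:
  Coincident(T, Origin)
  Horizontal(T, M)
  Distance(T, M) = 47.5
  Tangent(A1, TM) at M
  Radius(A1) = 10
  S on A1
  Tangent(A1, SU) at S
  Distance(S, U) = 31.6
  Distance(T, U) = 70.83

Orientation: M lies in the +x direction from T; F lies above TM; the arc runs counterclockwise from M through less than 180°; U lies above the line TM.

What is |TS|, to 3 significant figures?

58.4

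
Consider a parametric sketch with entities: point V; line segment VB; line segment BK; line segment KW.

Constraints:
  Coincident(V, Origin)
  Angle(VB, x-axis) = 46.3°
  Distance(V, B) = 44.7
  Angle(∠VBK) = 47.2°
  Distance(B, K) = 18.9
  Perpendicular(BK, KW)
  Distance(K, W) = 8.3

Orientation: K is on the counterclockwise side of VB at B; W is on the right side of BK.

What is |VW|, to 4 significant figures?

42.67

V is at the origin; VB runs at 46.3° with length 44.7, so B = 44.7·(cos 46.3°, sin 46.3°) = (30.88, 32.32). ∠VBK = 47.2°, so BK runs at 46.3° + (180° − 47.2°) = 179.1° from the x-axis; with |BK| = 18.9, K = B + 18.9·(cos 179.1°, sin 179.1°) = (11.98, 32.61). BK ⟂ KW; with |KW| = 8.3 on the right of BK, W = K + 8.3·(0.01571, 0.9999) = (12.12, 40.91). Then |VW| = |W − V| = 42.67.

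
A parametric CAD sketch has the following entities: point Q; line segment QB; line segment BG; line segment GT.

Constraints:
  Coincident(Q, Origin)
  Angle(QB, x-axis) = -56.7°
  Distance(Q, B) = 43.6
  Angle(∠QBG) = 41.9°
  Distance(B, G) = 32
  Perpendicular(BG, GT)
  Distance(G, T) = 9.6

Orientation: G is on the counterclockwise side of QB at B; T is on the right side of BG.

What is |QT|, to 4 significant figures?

38.72

Q is at the origin; QB runs at -56.7° with length 43.6, so B = 43.6·(cos -56.7°, sin -56.7°) = (23.94, -36.44). ∠QBG = 41.9°, so BG runs at -56.7° + (180° − 41.9°) = 81.40° from the x-axis; with |BG| = 32.0, G = B + 32.0·(cos 81.40°, sin 81.40°) = (28.72, -4.801). BG is perpendicular to GT; with |GT| = 9.6 on the right of BG, T = G + 9.6·(0.9888, -0.1495) = (38.21, -6.237). Then |QT| = |T − Q| = 38.72.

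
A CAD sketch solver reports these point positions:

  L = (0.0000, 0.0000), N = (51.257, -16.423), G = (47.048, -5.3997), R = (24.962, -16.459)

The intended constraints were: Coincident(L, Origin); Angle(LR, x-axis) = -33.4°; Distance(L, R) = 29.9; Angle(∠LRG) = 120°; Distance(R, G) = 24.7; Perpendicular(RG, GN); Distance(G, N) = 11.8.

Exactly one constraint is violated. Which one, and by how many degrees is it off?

Perpendicular(RG, GN) — off by 5.70°.

L = (0.00, 0.00) ✓; LR at -33.40° ✓; |LR| = 29.90 ✓; ∠LRG = 120.0° ✓; |RG| = 24.70 ✓; ∠(RG, GN) = 95.70° ✗; |GN| = 11.80 ✓.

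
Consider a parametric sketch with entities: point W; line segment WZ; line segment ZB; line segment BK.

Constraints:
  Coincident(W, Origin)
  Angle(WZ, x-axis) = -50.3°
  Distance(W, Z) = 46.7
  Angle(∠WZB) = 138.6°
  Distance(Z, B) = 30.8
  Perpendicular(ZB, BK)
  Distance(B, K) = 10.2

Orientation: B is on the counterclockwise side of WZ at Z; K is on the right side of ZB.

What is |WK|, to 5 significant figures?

77.598

W is at the origin; WZ runs at -50.3° with length 46.7, so Z = 46.7·(cos -50.3°, sin -50.3°) = (29.830, -35.931). ∠WZB = 138.6°, so ZB runs at -50.3° + (180° − 138.6°) = -8.9000° from the x-axis; with |ZB| = 30.8, B = Z + 30.8·(cos -8.9000°, sin -8.9000°) = (60.260, -40.696). ZB is perpendicular to BK; with |BK| = 10.2 on the right of ZB, K = B + 10.2·(-0.15471, -0.98796) = (58.682, -50.773). Then |WK| = |K − W| = 77.598.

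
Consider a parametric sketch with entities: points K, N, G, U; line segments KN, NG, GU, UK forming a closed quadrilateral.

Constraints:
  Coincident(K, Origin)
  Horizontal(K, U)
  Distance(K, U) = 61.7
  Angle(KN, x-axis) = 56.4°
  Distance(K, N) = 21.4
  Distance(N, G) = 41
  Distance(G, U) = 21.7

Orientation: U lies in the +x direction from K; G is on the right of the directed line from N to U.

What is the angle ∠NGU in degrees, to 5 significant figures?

111.48°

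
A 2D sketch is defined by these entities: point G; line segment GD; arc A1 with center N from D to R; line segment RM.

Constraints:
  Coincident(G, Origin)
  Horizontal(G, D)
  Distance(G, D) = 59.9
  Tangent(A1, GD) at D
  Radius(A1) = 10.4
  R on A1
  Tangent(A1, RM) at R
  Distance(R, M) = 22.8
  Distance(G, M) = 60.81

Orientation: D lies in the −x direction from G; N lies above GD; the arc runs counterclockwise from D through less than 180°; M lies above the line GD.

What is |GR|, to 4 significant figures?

50.70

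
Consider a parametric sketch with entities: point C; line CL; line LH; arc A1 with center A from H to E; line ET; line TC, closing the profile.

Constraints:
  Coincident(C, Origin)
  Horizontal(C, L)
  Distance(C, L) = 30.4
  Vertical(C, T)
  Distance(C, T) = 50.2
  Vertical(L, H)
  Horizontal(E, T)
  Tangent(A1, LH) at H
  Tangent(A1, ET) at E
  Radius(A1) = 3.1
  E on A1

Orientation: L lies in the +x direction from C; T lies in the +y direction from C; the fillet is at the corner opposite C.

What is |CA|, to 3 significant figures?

54.4

C is at the origin; CL is horizontal with |CL| = 30.4 and L on the +x side, so L = (30.4, 0.00). C and T share the same x with |CT| = 50.2 and T on the +y side, so T = (0.00, 50.2). The virtual corner opposite C is at (30.4, 50.2). Since A1 is tangent to LH there, AH ⟂ LH and the tangent condition forces AE to be normal to ET, with radius 3.1, so the center A sits 3.1 in from both sides at A = (27.3, 47.1). Then |CA| = |A − C| = 54.4.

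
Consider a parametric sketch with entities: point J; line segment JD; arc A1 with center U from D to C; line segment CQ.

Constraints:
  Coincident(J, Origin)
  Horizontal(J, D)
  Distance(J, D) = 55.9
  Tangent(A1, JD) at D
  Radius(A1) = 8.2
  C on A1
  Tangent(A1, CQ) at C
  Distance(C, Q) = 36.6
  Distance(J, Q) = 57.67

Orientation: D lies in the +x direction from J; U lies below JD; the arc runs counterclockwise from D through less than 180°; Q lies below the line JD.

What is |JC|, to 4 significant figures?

48.33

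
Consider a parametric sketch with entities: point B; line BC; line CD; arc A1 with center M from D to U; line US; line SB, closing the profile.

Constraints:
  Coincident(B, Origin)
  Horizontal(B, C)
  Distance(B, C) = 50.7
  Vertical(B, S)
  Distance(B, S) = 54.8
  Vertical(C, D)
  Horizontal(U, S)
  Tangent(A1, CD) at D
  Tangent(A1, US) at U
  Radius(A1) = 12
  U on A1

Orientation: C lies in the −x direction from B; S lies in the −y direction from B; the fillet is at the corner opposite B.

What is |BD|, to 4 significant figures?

66.35

B is at the origin; BC is horizontal with |BC| = 50.7 and C on the −x side, so C = (-50.70, 0.000). B and S share the same x with |BS| = 54.8 and S on the −y side, so S = (0.000, -54.80). The virtual corner opposite B is at (-50.70, -54.80). Tangency of A1 to CD means the radius MD is perpendicular to CD and the tangent condition forces MU to be normal to US, with radius 12.0, so the center M sits 12.0 in from both sides at M = (-38.70, -42.80). That places the tangent points at D = (-50.70, -42.80) on CD and U = (-38.70, -54.80) on US. Then |BD| = |D − B| = 66.35.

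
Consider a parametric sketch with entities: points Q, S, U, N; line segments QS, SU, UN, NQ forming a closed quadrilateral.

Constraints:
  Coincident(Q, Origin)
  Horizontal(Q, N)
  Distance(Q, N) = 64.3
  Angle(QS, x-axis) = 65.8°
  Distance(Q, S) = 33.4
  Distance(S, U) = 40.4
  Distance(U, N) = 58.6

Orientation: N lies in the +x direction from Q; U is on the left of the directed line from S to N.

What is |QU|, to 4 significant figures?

71.70

Q is at the origin; QN is horizontal with |QN| = 64.3 and N in +x, so N = (64.3, 0). QS runs at 65.8° with |QS| = 33.4, so S = (13.69, 30.46). U is determined by |SU| = 40.4 and |UN| = 58.6 together: it lies at the intersection of circle(S, 40.4) and circle(N, 58.6). With |SN| = 59.07, the foot of the radical line on SN is 14.28 from S and the perpendicular offset is √(40.4² − 14.28²) = 37.79. Taking the left-of-SN solution: U = (45.42, 55.47).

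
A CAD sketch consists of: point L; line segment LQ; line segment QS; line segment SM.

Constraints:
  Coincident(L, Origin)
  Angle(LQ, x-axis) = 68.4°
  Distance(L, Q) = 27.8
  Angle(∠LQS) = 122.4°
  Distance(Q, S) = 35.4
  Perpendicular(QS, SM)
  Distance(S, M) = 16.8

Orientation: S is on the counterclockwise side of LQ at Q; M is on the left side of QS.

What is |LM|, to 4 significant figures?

50.74

L is at the origin; LQ runs at 68.4° with length 27.8, so Q = 27.8·(cos 68.4°, sin 68.4°) = (10.23, 25.85). ∠LQS = 122.4°, so QS runs at 68.4° + (180° − 122.4°) = 126.0° from the x-axis; with |QS| = 35.4, S = Q + 35.4·(cos 126.0°, sin 126.0°) = (-10.57, 54.49). QS ⟂ SM; with |SM| = 16.8 on the left of QS, M = S + 16.8·(-0.8090, -0.5878) = (-24.17, 44.61). Then |LM| = |M − L| = 50.74.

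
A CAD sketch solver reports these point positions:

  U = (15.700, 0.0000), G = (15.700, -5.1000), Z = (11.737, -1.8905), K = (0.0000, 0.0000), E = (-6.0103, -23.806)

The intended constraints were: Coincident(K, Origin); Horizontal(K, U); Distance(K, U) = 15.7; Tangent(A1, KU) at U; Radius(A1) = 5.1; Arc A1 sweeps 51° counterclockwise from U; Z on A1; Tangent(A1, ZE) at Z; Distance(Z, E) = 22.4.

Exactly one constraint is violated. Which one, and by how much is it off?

Distance(Z, E) = 22.4 — off by 5.80.

K = (0.00, 0.00) ✓; K.y = 0.00, U.y = 0.00 ✓; |KU| = 15.70 ✓; ∠(GU, UK) = 90.00° ✓; |GU| = 5.100 ✓; bearing(G→Z) − bearing(G→U) = 51.00° ✓; |GZ| = 5.100 ✓; ∠(GZ, ZE) = 90.00° ✓; |ZE| = 28.20 ✗.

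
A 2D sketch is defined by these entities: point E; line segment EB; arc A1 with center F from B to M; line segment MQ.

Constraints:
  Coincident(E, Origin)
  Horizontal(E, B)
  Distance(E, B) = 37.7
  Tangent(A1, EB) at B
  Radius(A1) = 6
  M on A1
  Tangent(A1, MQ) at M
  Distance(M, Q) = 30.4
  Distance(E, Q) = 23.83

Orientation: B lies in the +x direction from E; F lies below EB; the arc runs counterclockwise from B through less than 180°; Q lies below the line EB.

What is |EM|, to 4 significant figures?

33.82

Checks: |FM| = 6.000 ✓; ∠(FM, MQ) = 90.00° ✓; |MQ| = 30.40 ✓; |EQ| = 23.83 ✓.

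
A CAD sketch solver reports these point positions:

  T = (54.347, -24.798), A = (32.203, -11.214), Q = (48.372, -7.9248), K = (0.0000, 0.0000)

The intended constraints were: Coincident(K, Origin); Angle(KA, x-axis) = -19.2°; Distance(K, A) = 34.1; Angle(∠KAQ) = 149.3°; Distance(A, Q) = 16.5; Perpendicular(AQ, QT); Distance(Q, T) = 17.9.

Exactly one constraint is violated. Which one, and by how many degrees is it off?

Perpendicular(AQ, QT) — off by 8.00°.

K = (0.00, 0.00) ✓; KA at -19.20° ✓; |KA| = 34.10 ✓; ∠KAQ = 149.3° ✓; |AQ| = 16.50 ✓; ∠(AQ, QT) = 82.00° ✗; |QT| = 17.90 ✓.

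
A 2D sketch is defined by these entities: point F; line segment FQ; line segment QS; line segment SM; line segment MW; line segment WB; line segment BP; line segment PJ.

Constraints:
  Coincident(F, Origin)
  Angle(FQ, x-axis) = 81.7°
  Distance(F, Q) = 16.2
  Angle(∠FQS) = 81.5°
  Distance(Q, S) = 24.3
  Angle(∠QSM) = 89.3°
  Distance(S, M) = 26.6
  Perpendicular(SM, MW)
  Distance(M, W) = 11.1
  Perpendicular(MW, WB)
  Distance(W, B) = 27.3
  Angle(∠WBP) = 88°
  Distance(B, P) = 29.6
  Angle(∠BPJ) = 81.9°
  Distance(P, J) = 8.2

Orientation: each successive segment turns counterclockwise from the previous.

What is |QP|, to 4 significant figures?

42.78

F is at the origin; FQ runs at 81.7° with length 16.2, so Q = (2.339, 16.03). ∠FQS = 81.5° gives QS at -179.8° from the x-axis; with |QS| = 24.3, S = (-21.96, 15.95). ∠QSM = 89.3° gives SM at -89.10° from the x-axis; with |SM| = 26.6, M = (-21.54, -10.65). SM ⟂ MW, so MW runs at 0.9000°; with |MW| = 11.1, W = (-10.44, -10.48). The perpendicularity gives WB at right angles to MW, so WB runs at 90.90°; with |WB| = 27.3, B = (-10.87, 16.82). ∠WBP = 88.0° gives BP at -177.1° from the x-axis; with |BP| = 29.6, P = (-40.44, 15.32). Then |QP| = |P − Q| = 42.78.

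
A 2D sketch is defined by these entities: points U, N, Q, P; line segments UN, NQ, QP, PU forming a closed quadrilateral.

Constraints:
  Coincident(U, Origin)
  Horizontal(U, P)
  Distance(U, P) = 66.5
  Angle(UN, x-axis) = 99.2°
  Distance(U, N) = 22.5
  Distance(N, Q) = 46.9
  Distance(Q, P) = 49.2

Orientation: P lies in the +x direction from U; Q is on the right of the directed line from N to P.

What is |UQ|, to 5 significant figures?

27.362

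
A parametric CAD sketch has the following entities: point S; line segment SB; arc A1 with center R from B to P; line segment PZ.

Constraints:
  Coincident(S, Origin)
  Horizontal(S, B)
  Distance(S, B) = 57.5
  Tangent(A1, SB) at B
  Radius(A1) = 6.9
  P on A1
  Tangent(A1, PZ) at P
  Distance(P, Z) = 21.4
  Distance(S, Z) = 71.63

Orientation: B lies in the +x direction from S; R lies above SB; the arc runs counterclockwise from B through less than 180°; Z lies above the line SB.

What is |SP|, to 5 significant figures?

64.692

Checks: |RP| = 6.900 ✓; ∠(RP, PZ) = 90.00° ✓; |PZ| = 21.40 ✓; |SZ| = 71.63 ✓.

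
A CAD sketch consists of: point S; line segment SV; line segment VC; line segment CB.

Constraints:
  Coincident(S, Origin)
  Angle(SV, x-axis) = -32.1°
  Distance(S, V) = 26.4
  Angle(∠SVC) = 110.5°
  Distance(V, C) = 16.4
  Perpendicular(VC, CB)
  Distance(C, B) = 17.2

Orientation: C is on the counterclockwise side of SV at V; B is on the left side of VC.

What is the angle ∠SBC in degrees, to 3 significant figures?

106°

S is at the origin; SV runs at -32.1° with length 26.4, so V = 26.4·(cos -32.1°, sin -32.1°) = (22.4, -14.0). ∠SVC = 110.5°, so VC runs at -32.1° + (180° − 110.5°) = 37.4° from the x-axis; with |VC| = 16.4, C = V + 16.4·(cos 37.4°, sin 37.4°) = (35.4, -4.07). VC is perpendicular to CB; with |CB| = 17.2 on the left of VC, B = C + 17.2·(-0.607, 0.794) = (24.9, 9.60). Then cos ∠SBC = BS·BC / (|BS||BC|), giving 106°.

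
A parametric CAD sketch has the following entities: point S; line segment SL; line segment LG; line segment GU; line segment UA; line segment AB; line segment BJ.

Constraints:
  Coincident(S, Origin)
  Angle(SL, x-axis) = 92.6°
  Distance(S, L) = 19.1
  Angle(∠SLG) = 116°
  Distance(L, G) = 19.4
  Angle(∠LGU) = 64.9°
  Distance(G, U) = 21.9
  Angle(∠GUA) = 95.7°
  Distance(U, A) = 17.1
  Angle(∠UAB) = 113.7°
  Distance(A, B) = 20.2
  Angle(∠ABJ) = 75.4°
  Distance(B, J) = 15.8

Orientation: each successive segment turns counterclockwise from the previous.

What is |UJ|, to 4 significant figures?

23.09

∠UAB = 113.7° gives AB at 62.30° from the x-axis; with |AB| = 20.2, B = (8.427, 21.59). ∠ABJ = 75.4° gives BJ at 166.9° from the x-axis; with |BJ| = 15.8, J = (-6.962, 25.17). Then |UJ| = |J − U| = 23.09.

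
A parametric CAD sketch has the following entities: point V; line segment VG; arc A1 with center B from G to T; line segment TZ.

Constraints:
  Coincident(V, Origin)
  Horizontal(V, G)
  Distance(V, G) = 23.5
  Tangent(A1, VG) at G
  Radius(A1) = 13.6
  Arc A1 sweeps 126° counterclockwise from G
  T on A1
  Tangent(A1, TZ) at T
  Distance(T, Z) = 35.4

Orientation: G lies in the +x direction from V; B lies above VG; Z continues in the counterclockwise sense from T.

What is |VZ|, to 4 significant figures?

52.07

On A1, G sits at bearing -90° from B; a 126° counterclockwise sweep puts T at bearing 36°, so T = B + 13.6·(cos 36°, sin 36°) = (34.50, 21.59). Since A1 is tangent to TZ there, BT ⟂ TZ, so TZ runs along (−sin 36°, cos 36°); with |TZ| = 35.4, Z = (13.70, 50.23). Then |VZ| = |Z − V| = 52.07.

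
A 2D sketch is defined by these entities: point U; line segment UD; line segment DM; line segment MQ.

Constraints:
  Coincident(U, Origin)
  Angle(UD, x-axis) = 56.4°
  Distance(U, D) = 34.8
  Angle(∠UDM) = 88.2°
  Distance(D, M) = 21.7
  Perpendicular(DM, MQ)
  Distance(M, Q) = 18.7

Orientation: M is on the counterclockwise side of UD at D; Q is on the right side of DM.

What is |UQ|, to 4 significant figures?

57.32

U is at the origin; UD runs at 56.4° with length 34.8, so D = 34.8·(cos 56.4°, sin 56.4°) = (19.26, 28.99). ∠UDM = 88.2°, so DM runs at 56.4° + (180° − 88.2°) = 148.2° from the x-axis; with |DM| = 21.7, M = D + 21.7·(cos 148.2°, sin 148.2°) = (0.8154, 40.42). The perpendicularity gives MQ at right angles to DM; with |MQ| = 18.7 on the right of DM, Q = M + 18.7·(0.5270, 0.8499) = (10.67, 56.31). Then |UQ| = |Q − U| = 57.32.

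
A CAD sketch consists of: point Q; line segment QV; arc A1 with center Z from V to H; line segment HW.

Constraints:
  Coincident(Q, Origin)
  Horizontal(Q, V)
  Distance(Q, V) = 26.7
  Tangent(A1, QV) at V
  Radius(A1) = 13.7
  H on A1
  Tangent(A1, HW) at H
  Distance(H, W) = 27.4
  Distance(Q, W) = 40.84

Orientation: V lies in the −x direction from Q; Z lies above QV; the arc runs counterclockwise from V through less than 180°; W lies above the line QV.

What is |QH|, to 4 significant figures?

17.94

Q is at the origin; Q and V share the same y with |QV| = 26.7 and V on the −x side, so V = (-26.70, 0.000). The tangent condition forces ZV to be normal to QV, so Z = V + (0, 13.7) = (-26.70, 13.70). Since ZH ⟂ HW (tangency), |ZW| = √(13.7² + 27.4²) = 30.63 regardless of where H sits on A1. So W lies on both circle(Q, 40.84) and circle(Z, 30.63); the above-QV intersection is W = (-10.24, 39.54). H is the foot of the tangent from W: H = (-13.07, 12.28).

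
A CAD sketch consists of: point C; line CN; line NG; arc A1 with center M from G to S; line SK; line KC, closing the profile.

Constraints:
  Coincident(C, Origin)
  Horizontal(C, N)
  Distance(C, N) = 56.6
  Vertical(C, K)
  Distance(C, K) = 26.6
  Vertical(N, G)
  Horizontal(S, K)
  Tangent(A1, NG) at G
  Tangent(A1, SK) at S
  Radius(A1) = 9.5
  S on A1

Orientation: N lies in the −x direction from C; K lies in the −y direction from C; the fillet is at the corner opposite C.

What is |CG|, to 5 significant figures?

59.127

C is at the origin; CN is horizontal with |CN| = 56.6 and N on the −x side, so N = (-56.600, 0.0000). C and K share the same x with |CK| = 26.6 and K on the −y side, so K = (0.0000, -26.600). The virtual corner opposite C is at (-56.600, -26.600). A1 meets NG tangentially, so MG is at right angles to NG and tangency of A1 to SK means the radius MS is perpendicular to SK, with radius 9.5, so the center M sits 9.5 in from both sides at M = (-47.100, -17.100). That places the tangent points at G = (-56.600, -17.100) on NG and S = (-47.100, -26.600) on SK. Then |CG| = |G − C| = 59.127.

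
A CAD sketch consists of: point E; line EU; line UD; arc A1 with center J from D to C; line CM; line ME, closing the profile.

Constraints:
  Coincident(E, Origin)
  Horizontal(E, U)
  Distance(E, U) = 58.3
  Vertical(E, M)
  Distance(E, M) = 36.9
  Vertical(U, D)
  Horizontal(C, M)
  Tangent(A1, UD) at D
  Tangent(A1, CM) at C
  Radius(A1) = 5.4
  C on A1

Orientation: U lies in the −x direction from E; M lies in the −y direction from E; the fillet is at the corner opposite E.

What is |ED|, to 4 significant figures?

66.27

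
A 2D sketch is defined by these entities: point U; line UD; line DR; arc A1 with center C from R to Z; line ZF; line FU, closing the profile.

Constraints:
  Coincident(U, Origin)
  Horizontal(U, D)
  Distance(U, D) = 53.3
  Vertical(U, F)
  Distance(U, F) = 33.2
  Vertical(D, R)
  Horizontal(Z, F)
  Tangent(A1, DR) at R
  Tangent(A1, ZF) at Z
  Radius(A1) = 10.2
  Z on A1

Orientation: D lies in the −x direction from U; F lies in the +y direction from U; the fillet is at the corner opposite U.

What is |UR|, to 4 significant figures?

58.05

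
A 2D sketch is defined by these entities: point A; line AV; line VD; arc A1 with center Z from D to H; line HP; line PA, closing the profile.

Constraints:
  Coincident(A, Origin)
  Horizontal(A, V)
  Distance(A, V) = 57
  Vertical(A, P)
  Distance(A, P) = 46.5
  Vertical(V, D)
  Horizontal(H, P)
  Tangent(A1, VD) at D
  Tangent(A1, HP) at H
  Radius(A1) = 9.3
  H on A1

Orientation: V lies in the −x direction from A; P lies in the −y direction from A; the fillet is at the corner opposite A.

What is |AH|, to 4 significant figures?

66.61

A is at the origin; A and V share the same y with |AV| = 57.0 and V on the −x side, so V = (-57.00, 0.000). A and P share the same x with |AP| = 46.5 and P on the −y side, so P = (0.000, -46.50). The virtual corner opposite A is at (-57.00, -46.50). The tangent condition forces ZD to be normal to VD and A1 meets HP tangentially, so ZH is at right angles to HP, with radius 9.3, so the center Z sits 9.3 in from both sides at Z = (-47.70, -37.20). That places the tangent points at D = (-57.00, -37.20) on VD and H = (-47.70, -46.50) on HP. Then |AH| = |H − A| = 66.61.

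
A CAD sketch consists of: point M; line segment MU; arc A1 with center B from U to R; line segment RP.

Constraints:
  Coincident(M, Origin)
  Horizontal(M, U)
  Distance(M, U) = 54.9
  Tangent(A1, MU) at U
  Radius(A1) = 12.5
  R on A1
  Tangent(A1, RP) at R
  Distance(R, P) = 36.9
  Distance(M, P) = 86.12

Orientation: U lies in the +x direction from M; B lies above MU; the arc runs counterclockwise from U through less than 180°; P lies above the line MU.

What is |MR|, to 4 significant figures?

68.20

Checks: |BU| = 12.50 ✓; |BR| = 12.50 ✓; ∠(BR, RP) = 90.00° ✓; |RP| = 36.90 ✓; |MP| = 86.12 ✓.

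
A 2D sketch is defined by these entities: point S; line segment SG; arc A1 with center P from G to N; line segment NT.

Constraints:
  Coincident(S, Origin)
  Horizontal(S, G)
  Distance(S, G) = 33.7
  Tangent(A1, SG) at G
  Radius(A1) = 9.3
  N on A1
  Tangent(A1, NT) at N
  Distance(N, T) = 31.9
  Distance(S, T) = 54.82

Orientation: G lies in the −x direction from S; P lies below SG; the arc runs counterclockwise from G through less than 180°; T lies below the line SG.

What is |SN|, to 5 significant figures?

44.259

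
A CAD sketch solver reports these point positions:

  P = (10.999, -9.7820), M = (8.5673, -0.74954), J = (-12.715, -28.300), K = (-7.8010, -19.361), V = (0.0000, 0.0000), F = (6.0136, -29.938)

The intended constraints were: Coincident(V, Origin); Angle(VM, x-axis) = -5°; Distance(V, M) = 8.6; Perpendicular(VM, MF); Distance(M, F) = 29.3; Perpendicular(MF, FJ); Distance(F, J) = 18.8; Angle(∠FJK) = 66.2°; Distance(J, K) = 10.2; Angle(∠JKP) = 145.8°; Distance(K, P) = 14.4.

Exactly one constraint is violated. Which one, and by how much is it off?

Distance(K, P) = 14.4 — off by 6.70.

V = (0.00, 0.00) ✓; VM at -5.000° ✓; |VM| = 8.600 ✓; ∠(VM, MF) = 90.00° ✓; |MF| = 29.30 ✓; ∠(MF, FJ) = 90.00° ✓; |FJ| = 18.80 ✓; ∠FJK = 66.20° ✓; |JK| = 10.20 ✓; ∠JKP = 145.8° ✓; |KP| = 21.10 ✗.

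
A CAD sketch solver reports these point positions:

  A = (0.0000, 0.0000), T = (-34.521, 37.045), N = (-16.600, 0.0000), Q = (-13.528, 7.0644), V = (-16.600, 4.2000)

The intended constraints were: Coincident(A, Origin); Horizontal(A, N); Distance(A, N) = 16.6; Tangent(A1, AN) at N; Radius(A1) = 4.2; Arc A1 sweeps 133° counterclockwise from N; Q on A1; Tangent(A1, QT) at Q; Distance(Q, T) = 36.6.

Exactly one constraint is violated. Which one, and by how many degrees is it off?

Tangent(A1, QT) at Q — off by 8.00°.

A = (0.00, 0.00) ✓; A.y = 0.00, N.y = 0.00 ✓; |AN| = 16.60 ✓; ∠(VN, NA) = 90.00° ✓; |VN| = 4.200 ✓; bearing(V→Q) − bearing(V→N) = 133.0° ✓; |VQ| = 4.200 ✓; ∠(VQ, QT) = 98.00° ✗; |QT| = 36.60 ✓.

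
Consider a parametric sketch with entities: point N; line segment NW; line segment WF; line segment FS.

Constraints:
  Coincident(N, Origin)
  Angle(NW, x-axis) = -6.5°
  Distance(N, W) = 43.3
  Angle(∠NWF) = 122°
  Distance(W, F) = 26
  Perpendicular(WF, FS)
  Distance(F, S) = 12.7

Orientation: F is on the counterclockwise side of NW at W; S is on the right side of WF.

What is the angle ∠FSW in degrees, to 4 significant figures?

63.97°

N is at the origin; NW runs at -6.5° with length 43.3, so W = 43.3·(cos -6.5°, sin -6.5°) = (43.02, -4.902). ∠NWF = 122.0°, so WF runs at -6.5° + (180° − 122.0°) = 51.50° from the x-axis; with |WF| = 26.0, F = W + 26.0·(cos 51.50°, sin 51.50°) = (59.21, 15.45). WF ⟂ FS; with |FS| = 12.7 on the right of WF, S = F + 12.7·(0.7826, -0.6225) = (69.15, 7.540). Then cos ∠FSW = SF·SW / (|SF||SW|), giving 63.97°.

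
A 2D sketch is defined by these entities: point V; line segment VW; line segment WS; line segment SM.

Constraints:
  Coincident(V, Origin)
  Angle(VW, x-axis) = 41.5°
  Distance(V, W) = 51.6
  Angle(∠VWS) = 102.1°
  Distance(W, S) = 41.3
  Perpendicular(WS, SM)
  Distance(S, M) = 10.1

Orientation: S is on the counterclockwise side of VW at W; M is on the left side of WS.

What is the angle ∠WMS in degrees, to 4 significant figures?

76.26°

V is at the origin; VW runs at 41.5° with length 51.6, so W = 51.6·(cos 41.5°, sin 41.5°) = (38.65, 34.19). ∠VWS = 102.1°, so WS runs at 41.5° + (180° − 102.1°) = 119.4° from the x-axis; with |WS| = 41.3, S = W + 41.3·(cos 119.4°, sin 119.4°) = (18.37, 70.17). WS ⟂ SM; with |SM| = 10.1 on the left of WS, M = S + 10.1·(-0.8712, -0.4909) = (9.573, 65.21). Then cos ∠WMS = MW·MS / (|MW||MS|), giving 76.26°.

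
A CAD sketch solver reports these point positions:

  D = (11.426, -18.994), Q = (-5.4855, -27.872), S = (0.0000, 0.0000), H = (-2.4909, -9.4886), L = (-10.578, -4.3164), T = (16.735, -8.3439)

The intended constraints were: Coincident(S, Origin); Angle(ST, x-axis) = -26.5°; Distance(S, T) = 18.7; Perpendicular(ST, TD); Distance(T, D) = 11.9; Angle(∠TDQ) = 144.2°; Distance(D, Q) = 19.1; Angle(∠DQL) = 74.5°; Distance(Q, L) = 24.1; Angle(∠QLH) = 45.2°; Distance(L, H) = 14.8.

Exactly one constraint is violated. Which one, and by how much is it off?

Distance(L, H) = 14.8 — off by 5.20.

S = (0.00, 0.00) ✓; ST at -26.50° ✓; |ST| = 18.70 ✓; ∠(ST, TD) = 90.00° ✓; |TD| = 11.90 ✓; ∠TDQ = 144.2° ✓; |DQ| = 19.10 ✓; ∠DQL = 74.50° ✓; |QL| = 24.10 ✓; ∠QLH = 45.20° ✓; |LH| = 9.600 ✗.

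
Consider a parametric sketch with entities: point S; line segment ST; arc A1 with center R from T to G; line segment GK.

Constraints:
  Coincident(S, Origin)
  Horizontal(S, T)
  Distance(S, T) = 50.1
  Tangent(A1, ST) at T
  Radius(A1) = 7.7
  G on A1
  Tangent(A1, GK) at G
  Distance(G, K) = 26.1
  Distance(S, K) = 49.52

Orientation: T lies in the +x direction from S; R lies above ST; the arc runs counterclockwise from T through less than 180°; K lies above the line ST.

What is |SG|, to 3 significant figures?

57.2

S is at the origin; ST is horizontal with |ST| = 50.1 and T on the +x side, so T = (50.1, 0.00). Since A1 is tangent to ST there, RT ⟂ ST, so R = T + (0, 7.7) = (50.1, 7.70). Since RG ⟂ GK (tangency), |RK| = √(7.7² + 26.1²) = 27.2 regardless of where G sits on A1. So K lies on both circle(S, 49.52) and circle(R, 27.2); the above-ST intersection is K = (37.8, 32.0). G is the foot of the tangent from K: G = (55.7, 13.0).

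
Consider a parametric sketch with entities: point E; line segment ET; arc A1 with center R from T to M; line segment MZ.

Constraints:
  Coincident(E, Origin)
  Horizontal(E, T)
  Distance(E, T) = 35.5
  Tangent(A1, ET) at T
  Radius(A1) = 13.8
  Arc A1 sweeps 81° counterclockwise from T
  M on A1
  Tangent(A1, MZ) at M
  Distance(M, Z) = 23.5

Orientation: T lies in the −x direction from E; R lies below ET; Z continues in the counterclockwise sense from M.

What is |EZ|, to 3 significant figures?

63.3

On A1, T sits at bearing 90° from R; an 81° counterclockwise sweep puts M at bearing 171°, so M = R + 13.8·(cos 171°, sin 171°) = (-49.1, -11.6). A1 meets MZ tangentially, so RM is at right angles to MZ, so MZ runs along (−sin 171°, cos 171°); with |MZ| = 23.5, Z = (-52.8, -34.9). Then |EZ| = |Z − E| = 63.3.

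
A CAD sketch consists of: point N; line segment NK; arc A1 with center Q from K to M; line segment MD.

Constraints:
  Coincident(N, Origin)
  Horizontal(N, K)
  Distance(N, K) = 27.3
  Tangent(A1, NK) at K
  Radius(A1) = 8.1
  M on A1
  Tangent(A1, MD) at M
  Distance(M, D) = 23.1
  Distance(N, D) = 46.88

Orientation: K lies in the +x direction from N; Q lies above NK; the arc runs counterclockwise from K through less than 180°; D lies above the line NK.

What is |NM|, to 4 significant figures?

36.36

Checks: |NK| = 27.30 ✓; |QM| = 8.100 ✓; ∠(QM, MD) = 90.00° ✓; |MD| = 23.10 ✓; |ND| = 46.88 ✓.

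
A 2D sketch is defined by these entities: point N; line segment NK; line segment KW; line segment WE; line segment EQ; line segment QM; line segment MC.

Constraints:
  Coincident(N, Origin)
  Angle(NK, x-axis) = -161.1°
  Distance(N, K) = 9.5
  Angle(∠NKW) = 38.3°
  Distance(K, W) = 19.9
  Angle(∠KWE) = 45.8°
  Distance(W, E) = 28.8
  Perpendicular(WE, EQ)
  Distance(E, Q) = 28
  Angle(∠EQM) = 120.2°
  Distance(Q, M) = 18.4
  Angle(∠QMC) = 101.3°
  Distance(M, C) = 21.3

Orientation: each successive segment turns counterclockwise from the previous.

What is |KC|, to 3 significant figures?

16.6

N is at the origin; NK runs at -161.1° with length 9.5, so K = (-8.99, -3.08). ∠NKW = 38.3° gives KW at -19.4° from the x-axis; with |KW| = 19.9, W = (9.78, -9.69). ∠KWE = 45.8° gives WE at 115° from the x-axis; with |WE| = 28.8, E = (-2.30, 16.5). WE ⟂ EQ, so EQ runs at -155°; with |EQ| = 28.0, Q = (-27.7, 4.71). ∠EQM = 120.2° gives QM at -95.4° from the x-axis; with |QM| = 18.4, M = (-29.4, -13.6). ∠QMC = 101.3° gives MC at -16.7° from the x-axis; with |MC| = 21.3, C = (-9.05, -19.7). Then |KC| = |C − K| = 16.6.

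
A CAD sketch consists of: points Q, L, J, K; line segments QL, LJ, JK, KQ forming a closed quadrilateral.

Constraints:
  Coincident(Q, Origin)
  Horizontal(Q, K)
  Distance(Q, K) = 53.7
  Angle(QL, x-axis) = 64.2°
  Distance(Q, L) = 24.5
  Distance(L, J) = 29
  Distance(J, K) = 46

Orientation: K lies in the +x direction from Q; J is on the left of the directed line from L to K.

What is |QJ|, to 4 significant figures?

52.38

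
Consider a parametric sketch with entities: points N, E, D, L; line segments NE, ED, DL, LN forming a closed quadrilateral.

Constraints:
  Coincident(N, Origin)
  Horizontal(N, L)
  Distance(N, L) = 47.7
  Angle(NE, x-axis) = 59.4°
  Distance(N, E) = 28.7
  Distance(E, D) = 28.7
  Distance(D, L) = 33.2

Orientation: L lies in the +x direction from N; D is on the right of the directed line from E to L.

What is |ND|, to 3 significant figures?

15.3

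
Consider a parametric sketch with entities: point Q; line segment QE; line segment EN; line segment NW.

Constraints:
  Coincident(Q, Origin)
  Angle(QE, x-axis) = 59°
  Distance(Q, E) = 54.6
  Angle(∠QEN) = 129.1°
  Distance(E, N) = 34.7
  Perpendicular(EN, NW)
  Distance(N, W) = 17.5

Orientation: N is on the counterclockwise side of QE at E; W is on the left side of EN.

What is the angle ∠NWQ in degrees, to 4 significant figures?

109.8°

Q is at the origin; QE runs at 59.0° with length 54.6, so E = 54.6·(cos 59.0°, sin 59.0°) = (28.12, 46.80). ∠QEN = 129.1°, so EN runs at 59.0° + (180° − 129.1°) = 109.9° from the x-axis; with |EN| = 34.7, N = E + 34.7·(cos 109.9°, sin 109.9°) = (16.31, 79.43). EN is perpendicular to NW; with |NW| = 17.5 on the left of EN, W = N + 17.5·(-0.9403, -0.3404) = (-0.1451, 73.47). Then cos ∠NWQ = WN·WQ / (|WN||WQ|), giving 109.8°.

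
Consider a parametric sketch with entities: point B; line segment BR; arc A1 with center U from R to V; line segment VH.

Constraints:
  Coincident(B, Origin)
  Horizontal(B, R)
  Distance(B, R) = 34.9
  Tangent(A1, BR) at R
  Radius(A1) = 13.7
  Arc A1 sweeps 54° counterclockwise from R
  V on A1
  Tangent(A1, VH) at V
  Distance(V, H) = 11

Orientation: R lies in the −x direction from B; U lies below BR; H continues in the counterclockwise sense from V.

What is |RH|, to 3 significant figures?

22.8

B is at the origin; B and R share the same y with |BR| = 34.9 and R on the −x side, so R = (-34.9, 0.00). Since A1 is tangent to BR there, UR ⟂ BR, so U = R + (0, -13.7) = (-34.9, -13.7). On A1, R sits at bearing 90° from U; a 54° counterclockwise sweep puts V at bearing 144°, so V = U + 13.7·(cos 144°, sin 144°) = (-46.0, -5.65). Since A1 is tangent to VH there, UV ⟂ VH, so VH runs along (−sin 144°, cos 144°); with |VH| = 11.0, H = (-52.4, -14.5). Then |RH| = |H − R| = 22.8.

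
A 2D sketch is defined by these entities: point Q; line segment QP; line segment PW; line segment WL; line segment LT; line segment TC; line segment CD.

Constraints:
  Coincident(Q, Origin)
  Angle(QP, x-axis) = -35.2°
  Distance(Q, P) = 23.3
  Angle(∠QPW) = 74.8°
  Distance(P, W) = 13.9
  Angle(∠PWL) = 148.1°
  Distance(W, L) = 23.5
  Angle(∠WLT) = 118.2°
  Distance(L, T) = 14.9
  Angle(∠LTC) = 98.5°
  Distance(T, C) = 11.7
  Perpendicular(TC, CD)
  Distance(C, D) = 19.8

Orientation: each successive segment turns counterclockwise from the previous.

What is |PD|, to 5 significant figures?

21.354

∠LTC = 98.5° gives TC at -114.80° from the x-axis; with |TC| = 11.7, C = (-0.26093, 16.187). TC ⟂ CD, so CD runs at -24.800°; with |CD| = 19.8, D = (17.713, 7.8816). Then |PD| = |D − P| = 21.354.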